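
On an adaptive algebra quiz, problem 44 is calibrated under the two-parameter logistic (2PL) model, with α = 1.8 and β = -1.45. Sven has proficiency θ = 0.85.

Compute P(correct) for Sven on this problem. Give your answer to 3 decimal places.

0.984

P(θ) = 1 / (1 + exp(−α(θ − β)))
Exponent: 1.8 × (0.85 − (-1.45)) = 4.1400
1/(1 + e^{-4.1400}) = 0.9843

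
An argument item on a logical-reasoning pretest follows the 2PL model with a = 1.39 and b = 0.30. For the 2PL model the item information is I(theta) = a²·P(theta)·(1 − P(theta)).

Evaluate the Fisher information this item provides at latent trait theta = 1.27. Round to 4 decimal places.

0.3162

P = 1/(1+e^{-1.3483}) = 0.7939
P(1−P) = 0.7939 × 0.2061 = 0.1637
I = a² × P(1−P) = 1.39² × 0.1637 = 0.31619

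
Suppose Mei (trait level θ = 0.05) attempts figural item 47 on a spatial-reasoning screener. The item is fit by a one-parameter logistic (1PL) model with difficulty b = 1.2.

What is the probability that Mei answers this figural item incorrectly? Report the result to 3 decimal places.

P(θ) = 1 / (1 + exp(−(θ − b)))
Exponent: (0.05 − 1.2) = -1.1500
1/(1 + e^{1.1500}) = 0.2405
P = 0.2405
P(incorrect) = 1 − 0.2405 = 0.7595

0.760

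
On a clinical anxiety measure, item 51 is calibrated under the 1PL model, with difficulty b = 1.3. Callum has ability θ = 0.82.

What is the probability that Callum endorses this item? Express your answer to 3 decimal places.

0.382

P(θ) = 1 / (1 + exp(−(θ − b)))
Exponent: (0.82 − 1.3) = -0.4800
1/(1 + e^{0.4800}) = 0.3823
P = 0.3823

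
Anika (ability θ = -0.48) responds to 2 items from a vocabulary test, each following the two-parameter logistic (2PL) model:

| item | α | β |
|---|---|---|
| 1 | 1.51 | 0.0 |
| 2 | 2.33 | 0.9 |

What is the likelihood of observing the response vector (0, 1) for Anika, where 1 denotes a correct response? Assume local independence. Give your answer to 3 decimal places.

0.026

P(θ) = 1 / (1 + exp(−α(θ − β)))
P_1 = 1/(1+e^{0.7248}) = 0.3263
P_2 = 1/(1+e^{3.2154}) = 0.0386
L = (1−P_1) × P_2 = 0.6737 × 0.0386 = 0.02600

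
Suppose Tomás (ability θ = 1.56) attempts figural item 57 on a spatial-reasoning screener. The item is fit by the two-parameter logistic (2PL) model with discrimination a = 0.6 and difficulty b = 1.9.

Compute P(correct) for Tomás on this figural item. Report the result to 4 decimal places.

P(θ) = 1 / (1 + exp(−a(θ − b)))
Exponent: 0.6 × (1.56 − 1.9) = -0.2040
1/(1 + e^{0.2040}) = 0.4492

0.4492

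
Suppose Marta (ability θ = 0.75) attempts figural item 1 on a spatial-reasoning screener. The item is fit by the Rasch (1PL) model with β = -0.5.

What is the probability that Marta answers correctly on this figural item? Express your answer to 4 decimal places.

P(θ) = 1 / (1 + exp(−(θ − β)))
Exponent: (0.75 − (-0.5)) = 1.2500
1/(1 + e^{-1.2500}) = 0.7773
P = 0.7773

0.7773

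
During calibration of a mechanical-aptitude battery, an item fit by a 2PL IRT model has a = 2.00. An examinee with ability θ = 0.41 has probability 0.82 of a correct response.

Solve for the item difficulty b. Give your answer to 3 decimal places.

-0.348

P(θ) = 1 / (1 + exp(−a(θ − b)))
logit(0.82) = ln(0.82/0.18) = 1.5163
b = θ − logit/(a) = 0.41 − 1.5163/2.0000 = -0.3482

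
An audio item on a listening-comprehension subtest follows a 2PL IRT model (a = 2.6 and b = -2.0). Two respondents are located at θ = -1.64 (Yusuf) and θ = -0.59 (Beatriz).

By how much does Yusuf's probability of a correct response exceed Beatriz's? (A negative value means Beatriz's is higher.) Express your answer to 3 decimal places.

P(θ) = 1 / (1 + exp(−a(θ − b)))
P(Yusuf) = 0.7183  [exponent 0.9360]
P(Beatriz) = 0.9751  [exponent 3.6660]
Difference = 0.7183 − 0.9751 = -0.2568

-0.257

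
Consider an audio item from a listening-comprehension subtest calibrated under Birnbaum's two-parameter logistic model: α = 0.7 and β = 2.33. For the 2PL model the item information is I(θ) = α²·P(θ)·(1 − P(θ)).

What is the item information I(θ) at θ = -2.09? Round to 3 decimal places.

P = 1/(1+e^{3.0940}) = 0.0434
P(1−P) = 0.0434 × 0.9566 = 0.0415
I = α² × P(1−P) = 0.7² × 0.0415 = 0.02032

0.020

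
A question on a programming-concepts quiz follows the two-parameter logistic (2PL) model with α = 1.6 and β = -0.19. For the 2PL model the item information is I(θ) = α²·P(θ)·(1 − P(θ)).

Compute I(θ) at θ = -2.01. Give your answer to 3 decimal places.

P = 1/(1+e^{2.9120}) = 0.0516
P(1−P) = 0.0516 × 0.9484 = 0.0489
I = α² × P(1−P) = 1.6² × 0.0489 = 0.12520

0.125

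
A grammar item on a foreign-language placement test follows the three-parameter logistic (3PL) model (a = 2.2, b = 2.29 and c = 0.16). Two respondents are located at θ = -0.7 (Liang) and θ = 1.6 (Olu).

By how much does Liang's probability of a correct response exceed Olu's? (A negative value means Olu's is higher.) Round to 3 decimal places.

P(θ) = c + (1 − c) · 1 / (1 + exp(−a(θ − b)))
P(Liang) = 0.1612  [exponent -6.5780]
P(Olu) = 0.3110  [exponent -1.5180]
Difference = 0.1612 − 0.3110 = -0.1498

-0.150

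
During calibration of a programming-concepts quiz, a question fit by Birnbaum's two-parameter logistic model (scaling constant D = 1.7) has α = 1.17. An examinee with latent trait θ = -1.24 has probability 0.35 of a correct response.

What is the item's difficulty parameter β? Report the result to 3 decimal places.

P(θ) = 1 / (1 + exp(−D·α(θ − β)))
logit(0.35) = ln(0.35/0.65) = -0.6190
β = θ − logit/(1.7·α) = -1.24 − (-0.6190)/1.9890 = -0.9288

-0.929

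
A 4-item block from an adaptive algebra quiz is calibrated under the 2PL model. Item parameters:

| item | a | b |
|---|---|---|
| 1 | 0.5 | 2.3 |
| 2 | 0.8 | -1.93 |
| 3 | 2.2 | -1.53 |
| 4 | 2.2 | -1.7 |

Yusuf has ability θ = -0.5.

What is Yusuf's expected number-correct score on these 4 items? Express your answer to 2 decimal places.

P(θ) = 1 / (1 + exp(−a(θ − b)))
P_1 = 1/(1+e^{1.4000}) = 0.1978
P_2 = 1/(1+e^{-1.1440}) = 0.7584
P_3 = 1/(1+e^{-2.2660}) = 0.9060
P_4 = 1/(1+e^{-2.6400}) = 0.9334
E[score] = 0.1978 + 0.7584 + 0.9060 + 0.9334 = 2.7956

2.80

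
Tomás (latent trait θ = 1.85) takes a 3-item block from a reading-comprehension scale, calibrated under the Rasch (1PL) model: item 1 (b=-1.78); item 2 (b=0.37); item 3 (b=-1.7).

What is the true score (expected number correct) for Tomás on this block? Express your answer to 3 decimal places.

P(θ) = 1 / (1 + exp(−(θ − b)))
P_1 = 1/(1+e^{-3.6300}) = 0.9742
P_2 = 1/(1+e^{-1.4800}) = 0.8146
P_3 = 1/(1+e^{-3.5500}) = 0.9721
E[score] = 0.9742 + 0.8146 + 0.9721 = 2.7608

2.761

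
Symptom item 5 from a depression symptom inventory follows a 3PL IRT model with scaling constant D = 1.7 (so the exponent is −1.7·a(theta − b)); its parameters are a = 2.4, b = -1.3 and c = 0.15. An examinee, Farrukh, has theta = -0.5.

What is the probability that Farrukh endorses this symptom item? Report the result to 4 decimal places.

P(theta) = c + (1 − c) · 1 / (1 + exp(−D·a(theta − b)))
Exponent: 1.7 × 2.4 × (-0.5 − (-1.3)) = 3.2640
1/(1 + e^{-3.2640}) = 0.9632
P = 0.15 + 0.85 × 0.9632 = 0.9687

0.9687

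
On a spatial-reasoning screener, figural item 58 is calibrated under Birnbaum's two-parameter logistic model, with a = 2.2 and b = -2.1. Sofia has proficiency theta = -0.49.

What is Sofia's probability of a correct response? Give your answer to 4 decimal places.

0.9719

P(theta) = 1 / (1 + exp(−a(theta − b)))
Exponent: 2.2 × (-0.49 − (-2.1)) = 3.5420
1/(1 + e^{-3.5420}) = 0.9719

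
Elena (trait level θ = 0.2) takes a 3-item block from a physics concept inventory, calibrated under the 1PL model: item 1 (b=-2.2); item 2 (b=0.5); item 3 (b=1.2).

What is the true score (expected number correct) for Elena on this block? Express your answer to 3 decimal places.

P(θ) = 1 / (1 + exp(−(θ − b)))
P_1 = 1/(1+e^{-2.4000}) = 0.9168
P_2 = 1/(1+e^{0.3000}) = 0.4256
P_3 = 1/(1+e^{1.0000}) = 0.2689
E[score] = 0.9168 + 0.4256 + 0.2689 = 1.6113

1.611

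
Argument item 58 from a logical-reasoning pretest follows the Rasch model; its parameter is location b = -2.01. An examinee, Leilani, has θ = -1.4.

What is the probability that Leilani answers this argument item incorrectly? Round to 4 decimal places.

0.3521

P(θ) = 1 / (1 + exp(−(θ − b)))
Exponent: (-1.4 − (-2.01)) = 0.6100
1/(1 + e^{-0.6100}) = 0.6479
P = 0.6479
P(incorrect) = 1 − 0.6479 = 0.3521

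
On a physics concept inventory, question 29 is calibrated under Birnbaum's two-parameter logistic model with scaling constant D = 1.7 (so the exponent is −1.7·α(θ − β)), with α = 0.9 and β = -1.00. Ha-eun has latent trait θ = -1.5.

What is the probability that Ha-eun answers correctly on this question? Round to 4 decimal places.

P(θ) = 1 / (1 + exp(−D·α(θ − β)))
Exponent: 1.7 × 0.9 × (-1.5 − (-1.00)) = -0.7650
1/(1 + e^{0.7650}) = 0.3176
P = 0.3176

0.3176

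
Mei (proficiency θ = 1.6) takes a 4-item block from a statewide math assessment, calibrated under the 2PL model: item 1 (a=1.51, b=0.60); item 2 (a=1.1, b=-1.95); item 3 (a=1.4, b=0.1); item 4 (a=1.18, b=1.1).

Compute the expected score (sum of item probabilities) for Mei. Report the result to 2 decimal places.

P(θ) = 1 / (1 + exp(−a(θ − b)))
P_1 = 1/(1+e^{-1.5100}) = 0.8191
P_2 = 1/(1+e^{-3.9050}) = 0.9803
P_3 = 1/(1+e^{-2.1000}) = 0.8909
P_4 = 1/(1+e^{-0.5900}) = 0.6434
E[score] = 0.8191 + 0.9803 + 0.8909 + 0.6434 = 3.3336

3.33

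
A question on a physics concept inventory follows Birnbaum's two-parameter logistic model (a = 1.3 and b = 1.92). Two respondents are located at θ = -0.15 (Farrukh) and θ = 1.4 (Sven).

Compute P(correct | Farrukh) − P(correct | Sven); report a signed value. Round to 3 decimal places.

P(θ) = 1 / (1 + exp(−a(θ − b)))
P(Farrukh) = 0.0635  [exponent -2.6910]
P(Sven) = 0.3372  [exponent -0.6760]
Difference = 0.0635 − 0.3372 = -0.2736

-0.274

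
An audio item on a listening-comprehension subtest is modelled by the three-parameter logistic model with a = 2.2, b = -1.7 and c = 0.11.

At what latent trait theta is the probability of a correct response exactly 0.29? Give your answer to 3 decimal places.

P(theta) = c + (1 − c) · 1 / (1 + exp(−a(theta − b)))
Remove guessing floor: (0.29 − 0.11)/(1 − 0.11) = 0.2022
logit = ln(0.2022/0.7978) = -1.3723
theta = b + logit/(a) = -1.7 + (-1.3723)/2.2000 = -2.3238

-2.324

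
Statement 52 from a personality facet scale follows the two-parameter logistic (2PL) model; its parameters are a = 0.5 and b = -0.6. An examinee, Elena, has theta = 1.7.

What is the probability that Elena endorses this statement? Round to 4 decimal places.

P(theta) = 1 / (1 + exp(−a(theta − b)))
Exponent: 0.5 × (1.7 − (-0.6)) = 1.1500
1/(1 + e^{-1.1500}) = 0.7595

0.7595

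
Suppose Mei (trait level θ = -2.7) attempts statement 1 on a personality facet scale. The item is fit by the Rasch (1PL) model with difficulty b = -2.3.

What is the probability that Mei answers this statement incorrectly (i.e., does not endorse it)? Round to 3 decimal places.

0.599

P(θ) = 1 / (1 + exp(−(θ − b)))
Exponent: (-2.7 − (-2.3)) = -0.4000
1/(1 + e^{0.4000}) = 0.4013
P = 0.4013
P(incorrect) = 1 − 0.4013 = 0.5987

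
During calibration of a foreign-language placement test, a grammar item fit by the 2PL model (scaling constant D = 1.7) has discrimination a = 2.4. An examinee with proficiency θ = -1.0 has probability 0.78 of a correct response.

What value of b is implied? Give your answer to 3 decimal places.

-1.310

P(θ) = 1 / (1 + exp(−D·a(θ − b)))
logit(0.78) = ln(0.78/0.22) = 1.2657
b = θ − logit/(1.7·a) = -1.0 − 1.2657/4.0800 = -1.3102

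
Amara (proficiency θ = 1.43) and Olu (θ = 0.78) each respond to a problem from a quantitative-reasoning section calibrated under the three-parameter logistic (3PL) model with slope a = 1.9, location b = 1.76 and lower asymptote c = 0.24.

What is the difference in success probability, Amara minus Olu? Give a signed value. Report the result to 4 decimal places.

0.1624

P(θ) = c + (1 − c) · 1 / (1 + exp(−a(θ − b)))
P(Amara) = 0.5046  [exponent -0.6270]
P(Olu) = 0.3422  [exponent -1.8620]
Difference = 0.5046 − 0.3422 = 0.1624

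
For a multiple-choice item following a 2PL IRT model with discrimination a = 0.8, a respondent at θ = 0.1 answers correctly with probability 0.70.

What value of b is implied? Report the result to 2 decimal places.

P(θ) = 1 / (1 + exp(−a(θ − b)))
logit(0.70) = ln(0.70/0.30) = 0.8473
b = θ − logit/(a) = 0.1 − 0.8473/0.8000 = -0.9591

-0.96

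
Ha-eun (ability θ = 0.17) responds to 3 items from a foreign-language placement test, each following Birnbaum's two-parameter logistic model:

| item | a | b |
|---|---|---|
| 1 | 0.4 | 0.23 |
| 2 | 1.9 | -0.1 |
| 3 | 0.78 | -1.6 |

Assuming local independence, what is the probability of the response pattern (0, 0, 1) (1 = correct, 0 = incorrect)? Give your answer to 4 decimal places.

P(θ) = 1 / (1 + exp(−a(θ − b)))
P_1 = 1/(1+e^{0.0240}) = 0.4940
P_2 = 1/(1+e^{-0.5130}) = 0.6255
P_3 = 1/(1+e^{-1.3806}) = 0.7991
L = (1−P_1) × (1−P_2) × P_3 = 0.5060 × 0.3745 × 0.7991 = 0.15142

0.1514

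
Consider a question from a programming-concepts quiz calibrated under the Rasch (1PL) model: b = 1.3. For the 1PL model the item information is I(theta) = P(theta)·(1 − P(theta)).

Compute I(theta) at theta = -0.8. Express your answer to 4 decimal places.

0.0972

P = 1/(1+e^{2.1000}) = 0.1091
P(1−P) = 0.1091 × 0.8909 = 0.0972
I = P(1−P) = 0.09719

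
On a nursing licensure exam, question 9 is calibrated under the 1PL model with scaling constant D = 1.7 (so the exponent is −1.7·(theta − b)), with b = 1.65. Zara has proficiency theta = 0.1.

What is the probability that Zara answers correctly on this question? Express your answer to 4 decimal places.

P(theta) = 1 / (1 + exp(−D·(theta − b)))
Exponent: 1.7 × (0.1 − 1.65) = -2.6350
1/(1 + e^{2.6350}) = 0.0669
P = 0.0669

0.0669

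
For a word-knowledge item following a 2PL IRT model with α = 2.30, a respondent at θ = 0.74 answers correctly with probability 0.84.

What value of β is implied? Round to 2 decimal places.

P(θ) = 1 / (1 + exp(−α(θ − β)))
logit(0.84) = ln(0.84/0.16) = 1.6582
β = θ − logit/(α) = 0.74 − 1.6582/2.3000 = 0.0190

0.02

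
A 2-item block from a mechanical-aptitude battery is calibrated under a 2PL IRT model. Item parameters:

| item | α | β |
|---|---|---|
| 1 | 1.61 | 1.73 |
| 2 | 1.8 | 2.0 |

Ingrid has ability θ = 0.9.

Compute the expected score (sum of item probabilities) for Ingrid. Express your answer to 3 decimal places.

0.329

P(θ) = 1 / (1 + exp(−α(θ − β)))
P_1 = 1/(1+e^{1.3363}) = 0.2081
P_2 = 1/(1+e^{1.9800}) = 0.1213
E[score] = 0.2081 + 0.1213 = 0.3294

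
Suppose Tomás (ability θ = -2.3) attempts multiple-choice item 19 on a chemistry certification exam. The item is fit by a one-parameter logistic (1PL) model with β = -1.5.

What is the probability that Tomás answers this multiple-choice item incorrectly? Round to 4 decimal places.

0.6900

P(θ) = 1 / (1 + exp(−(θ − β)))
Exponent: (-2.3 − (-1.5)) = -0.8000
1/(1 + e^{0.8000}) = 0.3100
P = 0.3100
P(incorrect) = 1 − 0.3100 = 0.6900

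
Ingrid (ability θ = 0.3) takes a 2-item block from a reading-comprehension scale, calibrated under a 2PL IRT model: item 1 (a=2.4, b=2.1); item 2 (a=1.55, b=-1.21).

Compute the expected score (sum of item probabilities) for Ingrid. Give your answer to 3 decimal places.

P(θ) = 1 / (1 + exp(−a(θ − b)))
P_1 = 1/(1+e^{4.3200}) = 0.0131
P_2 = 1/(1+e^{-2.3405}) = 0.9122
E[score] = 0.0131 + 0.9122 = 0.9253

0.925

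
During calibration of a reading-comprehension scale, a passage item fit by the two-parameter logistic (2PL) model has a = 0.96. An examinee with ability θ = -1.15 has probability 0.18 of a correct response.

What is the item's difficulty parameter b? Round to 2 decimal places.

0.43

P(θ) = 1 / (1 + exp(−a(θ − b)))
logit(0.18) = ln(0.18/0.82) = -1.5163
b = θ − logit/(a) = -1.15 − (-1.5163)/0.9600 = 0.4295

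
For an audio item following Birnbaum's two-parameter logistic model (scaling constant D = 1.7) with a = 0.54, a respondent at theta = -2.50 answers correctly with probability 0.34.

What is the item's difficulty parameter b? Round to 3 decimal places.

-1.777

P(theta) = 1 / (1 + exp(−D·a(theta − b)))
logit(0.34) = ln(0.34/0.66) = -0.6633
b = theta − logit/(1.7·a) = -2.50 − (-0.6633)/0.9180 = -1.7775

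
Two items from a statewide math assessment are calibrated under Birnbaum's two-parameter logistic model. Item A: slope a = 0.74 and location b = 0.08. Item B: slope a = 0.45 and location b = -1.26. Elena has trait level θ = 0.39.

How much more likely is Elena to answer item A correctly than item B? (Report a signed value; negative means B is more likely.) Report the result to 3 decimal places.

P(θ) = 1 / (1 + exp(−a(θ − b)))
P_A = 0.5571
P_B = 0.6775
P_A − P_B = -0.1204

-0.120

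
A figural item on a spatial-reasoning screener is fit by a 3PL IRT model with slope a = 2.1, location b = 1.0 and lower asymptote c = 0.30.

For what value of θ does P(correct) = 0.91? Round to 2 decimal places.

1.91

P(θ) = c + (1 − c) · 1 / (1 + exp(−a(θ − b)))
Remove guessing floor: (0.91 − 0.30)/(1 − 0.30) = 0.8714
logit = ln(0.8714/0.1286) = 1.9136
θ = b + logit/(a) = 1.0 + 1.9136/2.1000 = 1.9113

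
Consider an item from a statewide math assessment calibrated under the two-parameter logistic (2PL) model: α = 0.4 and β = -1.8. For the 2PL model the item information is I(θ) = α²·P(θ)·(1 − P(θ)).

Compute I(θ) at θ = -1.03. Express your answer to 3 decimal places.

0.039

P = 1/(1+e^{-0.3080}) = 0.5764
P(1−P) = 0.5764 × 0.4236 = 0.2442
I = α² × P(1−P) = 0.4² × 0.2442 = 0.03907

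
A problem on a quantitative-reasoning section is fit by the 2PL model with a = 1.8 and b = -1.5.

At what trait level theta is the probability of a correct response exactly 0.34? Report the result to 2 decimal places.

-1.87

P(theta) = 1 / (1 + exp(−a(theta − b)))
logit = ln(0.3400/0.6600) = -0.6633
theta = b + logit/(a) = -1.5 + (-0.6633)/1.8000 = -1.8685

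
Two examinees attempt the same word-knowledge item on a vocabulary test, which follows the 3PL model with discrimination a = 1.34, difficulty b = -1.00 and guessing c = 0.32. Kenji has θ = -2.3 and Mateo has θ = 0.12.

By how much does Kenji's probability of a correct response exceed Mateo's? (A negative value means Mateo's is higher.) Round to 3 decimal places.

-0.455

P(θ) = c + (1 − c) · 1 / (1 + exp(−a(θ − b)))
P(Kenji) = 0.4214  [exponent -1.7420]
P(Mateo) = 0.8760  [exponent 1.5008]
Difference = 0.4214 − 0.8760 = -0.4547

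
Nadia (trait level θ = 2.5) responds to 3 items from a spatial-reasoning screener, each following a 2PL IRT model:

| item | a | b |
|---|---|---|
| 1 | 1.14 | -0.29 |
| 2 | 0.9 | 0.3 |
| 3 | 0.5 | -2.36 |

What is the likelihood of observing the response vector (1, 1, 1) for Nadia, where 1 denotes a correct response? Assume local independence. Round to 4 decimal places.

0.7754

P(θ) = 1 / (1 + exp(−a(θ − b)))
P_1 = 1/(1+e^{-3.1806}) = 0.9601
P_2 = 1/(1+e^{-1.9800}) = 0.8787
P_3 = 1/(1+e^{-2.4300}) = 0.9191
L = P_1 × P_2 × P_3 = 0.9601 × 0.8787 × 0.9191 = 0.77536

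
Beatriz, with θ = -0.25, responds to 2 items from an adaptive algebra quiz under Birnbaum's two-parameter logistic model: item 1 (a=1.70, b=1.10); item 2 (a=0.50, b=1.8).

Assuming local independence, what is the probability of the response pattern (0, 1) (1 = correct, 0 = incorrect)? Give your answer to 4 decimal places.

0.2399

P(θ) = 1 / (1 + exp(−a(θ − b)))
P_1 = 1/(1+e^{2.2950}) = 0.0915
P_2 = 1/(1+e^{1.0250}) = 0.2641
L = (1−P_1) × P_2 = 0.9085 × 0.2641 = 0.23988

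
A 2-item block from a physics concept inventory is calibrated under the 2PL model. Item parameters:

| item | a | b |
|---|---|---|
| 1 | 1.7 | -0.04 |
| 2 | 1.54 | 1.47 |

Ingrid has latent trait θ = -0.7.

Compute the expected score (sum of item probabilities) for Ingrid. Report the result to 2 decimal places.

P(θ) = 1 / (1 + exp(−a(θ − b)))
P_1 = 1/(1+e^{1.1220}) = 0.2456
P_2 = 1/(1+e^{3.3418}) = 0.0342
E[score] = 0.2456 + 0.0342 = 0.2798

0.28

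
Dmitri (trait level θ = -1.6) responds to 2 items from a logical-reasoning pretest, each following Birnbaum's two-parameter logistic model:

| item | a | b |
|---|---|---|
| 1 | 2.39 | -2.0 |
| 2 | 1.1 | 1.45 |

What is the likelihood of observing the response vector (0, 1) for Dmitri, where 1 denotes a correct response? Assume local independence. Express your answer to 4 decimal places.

0.0094

P(θ) = 1 / (1 + exp(−a(θ − b)))
P_1 = 1/(1+e^{-0.9560}) = 0.7223
P_2 = 1/(1+e^{3.3550}) = 0.0337
L = (1−P_1) × P_2 = 0.2777 × 0.0337 = 0.00937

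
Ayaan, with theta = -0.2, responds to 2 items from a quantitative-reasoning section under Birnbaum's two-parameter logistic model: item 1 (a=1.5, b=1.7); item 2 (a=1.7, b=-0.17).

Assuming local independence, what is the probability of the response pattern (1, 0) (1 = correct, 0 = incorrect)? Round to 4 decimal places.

0.0280

P(theta) = 1 / (1 + exp(−a(theta − b)))
P_1 = 1/(1+e^{2.8500}) = 0.0547
P_2 = 1/(1+e^{0.0510}) = 0.4873
L = P_1 × (1−P_2) = 0.0547 × 0.5127 = 0.02804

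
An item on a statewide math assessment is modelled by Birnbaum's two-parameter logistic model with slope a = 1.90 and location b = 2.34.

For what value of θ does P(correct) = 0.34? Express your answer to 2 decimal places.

P(θ) = 1 / (1 + exp(−a(θ − b)))
logit = ln(0.3400/0.6600) = -0.6633
θ = b + logit/(a) = 2.34 + (-0.6633)/1.9000 = 1.9909

1.99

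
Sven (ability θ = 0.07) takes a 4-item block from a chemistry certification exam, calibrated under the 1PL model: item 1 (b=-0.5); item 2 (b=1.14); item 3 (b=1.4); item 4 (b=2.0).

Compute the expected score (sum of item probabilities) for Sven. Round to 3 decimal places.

P(θ) = 1 / (1 + exp(−(θ − b)))
P_1 = 1/(1+e^{-0.5700}) = 0.6388
P_2 = 1/(1+e^{1.0700}) = 0.2554
P_3 = 1/(1+e^{1.3300}) = 0.2092
P_4 = 1/(1+e^{1.9300}) = 0.1268
E[score] = 0.6388 + 0.2554 + 0.2092 + 0.1268 = 1.2301

1.230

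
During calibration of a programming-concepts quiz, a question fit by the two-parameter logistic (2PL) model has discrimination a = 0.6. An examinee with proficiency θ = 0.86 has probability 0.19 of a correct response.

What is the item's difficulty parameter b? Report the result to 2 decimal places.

3.28

P(θ) = 1 / (1 + exp(−a(θ − b)))
logit(0.19) = ln(0.19/0.81) = -1.4500
b = θ − logit/(a) = 0.86 − (-1.4500)/0.6000 = 3.2767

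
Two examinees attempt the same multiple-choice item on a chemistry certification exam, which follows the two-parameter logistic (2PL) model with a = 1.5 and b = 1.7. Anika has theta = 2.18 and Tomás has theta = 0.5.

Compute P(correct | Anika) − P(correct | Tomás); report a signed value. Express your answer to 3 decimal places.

P(theta) = 1 / (1 + exp(−a(theta − b)))
P(Anika) = 0.6726  [exponent 0.7200]
P(Tomás) = 0.1419  [exponent -1.8000]
Difference = 0.6726 − 0.1419 = 0.5308

0.531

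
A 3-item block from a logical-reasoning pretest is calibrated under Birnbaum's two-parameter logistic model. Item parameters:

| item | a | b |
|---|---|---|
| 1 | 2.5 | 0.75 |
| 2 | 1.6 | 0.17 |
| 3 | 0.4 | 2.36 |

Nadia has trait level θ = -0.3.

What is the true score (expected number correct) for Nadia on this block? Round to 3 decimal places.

P(θ) = 1 / (1 + exp(−a(θ − b)))
P_1 = 1/(1+e^{2.6250}) = 0.0675
P_2 = 1/(1+e^{0.7520}) = 0.3204
P_3 = 1/(1+e^{1.0640}) = 0.2565
E[score] = 0.0675 + 0.3204 + 0.2565 = 0.6445

0.644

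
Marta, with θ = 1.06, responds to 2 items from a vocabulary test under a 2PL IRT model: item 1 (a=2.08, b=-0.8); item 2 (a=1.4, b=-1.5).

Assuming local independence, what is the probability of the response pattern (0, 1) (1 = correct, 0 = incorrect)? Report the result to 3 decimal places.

0.020

P(θ) = 1 / (1 + exp(−a(θ − b)))
P_1 = 1/(1+e^{-3.8688}) = 0.9795
P_2 = 1/(1+e^{-3.5840}) = 0.9730
L = (1−P_1) × P_2 = 0.0205 × 0.9730 = 0.01990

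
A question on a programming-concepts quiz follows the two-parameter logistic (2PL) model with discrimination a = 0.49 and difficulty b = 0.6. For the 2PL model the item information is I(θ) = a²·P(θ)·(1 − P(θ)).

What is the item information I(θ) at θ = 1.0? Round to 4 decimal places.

P = 1/(1+e^{-0.1960}) = 0.5488
P(1−P) = 0.5488 × 0.4512 = 0.2476
I = a² × P(1−P) = 0.49² × 0.2476 = 0.05945

0.0595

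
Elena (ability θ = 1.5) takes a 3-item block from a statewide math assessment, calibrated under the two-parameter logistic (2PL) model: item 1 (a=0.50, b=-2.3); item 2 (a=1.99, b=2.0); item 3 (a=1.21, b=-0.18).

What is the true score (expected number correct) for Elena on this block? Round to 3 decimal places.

2.024

P(θ) = 1 / (1 + exp(−a(θ − b)))
P_1 = 1/(1+e^{-1.9000}) = 0.8699
P_2 = 1/(1+e^{0.9950}) = 0.2699
P_3 = 1/(1+e^{-2.0328}) = 0.8842
E[score] = 0.8699 + 0.2699 + 0.8842 = 2.0240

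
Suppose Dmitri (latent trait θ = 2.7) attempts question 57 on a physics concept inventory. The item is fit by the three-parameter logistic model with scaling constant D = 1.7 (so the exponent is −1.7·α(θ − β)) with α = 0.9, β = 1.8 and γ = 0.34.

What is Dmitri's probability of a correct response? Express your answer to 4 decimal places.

P(θ) = γ + (1 − γ) · 1 / (1 + exp(−D·α(θ − β)))
Exponent: 1.7 × 0.9 × (2.7 − 1.8) = 1.3770
1/(1 + e^{-1.3770}) = 0.7985
P = 0.34 + 0.66 × 0.7985 = 0.8670

0.8670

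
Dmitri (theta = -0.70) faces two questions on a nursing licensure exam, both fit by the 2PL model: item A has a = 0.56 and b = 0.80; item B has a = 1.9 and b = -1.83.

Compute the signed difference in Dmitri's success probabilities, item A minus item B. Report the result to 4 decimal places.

-0.5939

P(theta) = 1 / (1 + exp(−a(theta − b)))
P_A = 0.3015
P_B = 0.8954
P_A − P_B = -0.5939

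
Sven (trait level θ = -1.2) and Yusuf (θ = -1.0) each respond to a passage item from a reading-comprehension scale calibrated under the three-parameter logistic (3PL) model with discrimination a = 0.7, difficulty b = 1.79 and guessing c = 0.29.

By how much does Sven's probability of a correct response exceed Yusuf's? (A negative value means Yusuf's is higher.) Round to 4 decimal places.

-0.0103

P(θ) = c + (1 − c) · 1 / (1 + exp(−a(θ − b)))
P(Sven) = 0.3679  [exponent -2.0930]
P(Yusuf) = 0.3782  [exponent -1.9530]
Difference = 0.3679 − 0.3782 = -0.0103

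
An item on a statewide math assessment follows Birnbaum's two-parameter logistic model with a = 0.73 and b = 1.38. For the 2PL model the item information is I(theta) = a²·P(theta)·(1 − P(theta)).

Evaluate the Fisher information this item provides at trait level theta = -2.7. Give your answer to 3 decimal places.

P = 1/(1+e^{2.9784}) = 0.0484
P(1−P) = 0.0484 × 0.9516 = 0.0461
I = a² × P(1−P) = 0.73² × 0.0461 = 0.02455

0.025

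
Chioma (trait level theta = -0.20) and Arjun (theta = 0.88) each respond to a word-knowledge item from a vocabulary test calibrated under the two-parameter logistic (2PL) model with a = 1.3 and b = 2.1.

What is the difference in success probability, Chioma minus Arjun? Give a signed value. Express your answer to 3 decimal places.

P(theta) = 1 / (1 + exp(−a(theta − b)))
P(Chioma) = 0.0479  [exponent -2.9900]
P(Arjun) = 0.1699  [exponent -1.5860]
Difference = 0.0479 − 0.1699 = -0.1221

-0.122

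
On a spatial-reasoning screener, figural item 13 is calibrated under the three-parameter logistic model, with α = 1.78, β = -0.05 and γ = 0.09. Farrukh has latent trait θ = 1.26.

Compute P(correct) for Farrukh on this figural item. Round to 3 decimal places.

P(θ) = γ + (1 − γ) · 1 / (1 + exp(−α(θ − β)))
Exponent: 1.78 × (1.26 − (-0.05)) = 2.3318
1/(1 + e^{-2.3318}) = 0.9115
P = 0.09 + 0.91 × 0.9115 = 0.9194

0.919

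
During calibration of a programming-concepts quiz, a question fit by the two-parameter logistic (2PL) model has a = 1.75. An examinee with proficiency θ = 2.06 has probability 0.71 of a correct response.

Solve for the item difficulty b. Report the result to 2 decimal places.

1.55

P(θ) = 1 / (1 + exp(−a(θ − b)))
logit(0.71) = ln(0.71/0.29) = 0.8954
b = θ − logit/(a) = 2.06 − 0.8954/1.7500 = 1.5484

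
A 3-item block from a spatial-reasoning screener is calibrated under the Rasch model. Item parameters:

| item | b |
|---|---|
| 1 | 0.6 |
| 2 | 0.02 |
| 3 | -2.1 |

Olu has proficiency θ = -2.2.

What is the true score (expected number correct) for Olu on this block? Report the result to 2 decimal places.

0.63

P(θ) = 1 / (1 + exp(−(θ − b)))
P_1 = 1/(1+e^{2.8000}) = 0.0573
P_2 = 1/(1+e^{2.2200}) = 0.0980
P_3 = 1/(1+e^{0.1000}) = 0.4750
E[score] = 0.0573 + 0.0980 + 0.4750 = 0.6303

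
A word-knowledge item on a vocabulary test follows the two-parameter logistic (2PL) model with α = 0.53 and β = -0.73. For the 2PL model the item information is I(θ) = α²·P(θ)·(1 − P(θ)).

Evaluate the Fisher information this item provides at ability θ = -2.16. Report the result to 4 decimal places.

0.0610

P = 1/(1+e^{0.7579}) = 0.3191
P(1−P) = 0.3191 × 0.6809 = 0.2173
I = α² × P(1−P) = 0.53² × 0.2173 = 0.06103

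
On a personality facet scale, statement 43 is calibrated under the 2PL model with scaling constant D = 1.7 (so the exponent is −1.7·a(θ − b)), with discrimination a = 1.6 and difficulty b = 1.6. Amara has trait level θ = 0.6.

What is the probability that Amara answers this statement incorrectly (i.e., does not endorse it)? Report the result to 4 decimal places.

P(θ) = 1 / (1 + exp(−D·a(θ − b)))
Exponent: 1.7 × 1.6 × (0.6 − 1.6) = -2.7200
1/(1 + e^{2.7200}) = 0.0618
P = 0.0618
P(incorrect) = 1 − 0.0618 = 0.9382

0.9382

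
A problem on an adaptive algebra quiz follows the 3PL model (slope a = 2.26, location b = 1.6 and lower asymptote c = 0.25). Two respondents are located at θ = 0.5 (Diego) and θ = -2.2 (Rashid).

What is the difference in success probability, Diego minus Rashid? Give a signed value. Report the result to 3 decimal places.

0.057

P(θ) = c + (1 − c) · 1 / (1 + exp(−a(θ − b)))
P(Diego) = 0.3076  [exponent -2.4860]
P(Rashid) = 0.2501  [exponent -8.5880]
Difference = 0.3076 − 0.2501 = 0.0575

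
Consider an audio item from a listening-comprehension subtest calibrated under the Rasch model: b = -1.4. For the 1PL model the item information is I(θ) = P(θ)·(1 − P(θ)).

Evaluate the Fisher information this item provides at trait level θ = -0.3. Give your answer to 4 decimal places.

P = 1/(1+e^{-1.1000}) = 0.7503
P(1−P) = 0.7503 × 0.2497 = 0.1874
I = P(1−P) = 0.18737

0.1874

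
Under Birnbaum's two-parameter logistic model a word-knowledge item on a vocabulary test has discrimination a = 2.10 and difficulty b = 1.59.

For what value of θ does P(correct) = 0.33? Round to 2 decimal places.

P(θ) = 1 / (1 + exp(−a(θ − b)))
logit = ln(0.3300/0.6700) = -0.7082
θ = b + logit/(a) = 1.59 + (-0.7082)/2.1000 = 1.2528

1.25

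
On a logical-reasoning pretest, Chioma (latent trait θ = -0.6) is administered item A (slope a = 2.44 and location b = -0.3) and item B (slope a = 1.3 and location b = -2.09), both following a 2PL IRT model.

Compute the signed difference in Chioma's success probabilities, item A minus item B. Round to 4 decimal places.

-0.5493

P(θ) = 1 / (1 + exp(−a(θ − b)))
P_A = 0.3248
P_B = 0.8740
P_A − P_B = -0.5493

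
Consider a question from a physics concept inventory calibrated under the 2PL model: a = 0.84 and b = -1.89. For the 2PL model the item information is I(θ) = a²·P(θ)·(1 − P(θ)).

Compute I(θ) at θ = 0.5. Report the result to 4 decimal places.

P = 1/(1+e^{-2.0076}) = 0.8816
P(1−P) = 0.8816 × 0.1184 = 0.1044
I = a² × P(1−P) = 0.84² × 0.1044 = 0.07366

0.0737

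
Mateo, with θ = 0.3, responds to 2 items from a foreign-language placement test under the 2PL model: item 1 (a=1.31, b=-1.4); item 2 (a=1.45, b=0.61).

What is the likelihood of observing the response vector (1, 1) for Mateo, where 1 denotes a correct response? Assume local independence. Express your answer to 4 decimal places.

P(θ) = 1 / (1 + exp(−a(θ − b)))
P_1 = 1/(1+e^{-2.2270}) = 0.9026
P_2 = 1/(1+e^{0.4495}) = 0.3895
L = P_1 × P_2 = 0.9026 × 0.3895 = 0.35156

0.3516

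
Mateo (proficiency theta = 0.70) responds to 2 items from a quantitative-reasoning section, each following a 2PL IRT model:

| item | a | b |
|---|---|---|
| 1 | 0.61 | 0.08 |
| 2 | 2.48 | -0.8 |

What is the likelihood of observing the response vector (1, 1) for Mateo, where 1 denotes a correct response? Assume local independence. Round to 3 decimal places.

0.579

P(theta) = 1 / (1 + exp(−a(theta − b)))
P_1 = 1/(1+e^{-0.3782}) = 0.5934
P_2 = 1/(1+e^{-3.7200}) = 0.9763
L = P_1 × P_2 = 0.5934 × 0.9763 = 0.57940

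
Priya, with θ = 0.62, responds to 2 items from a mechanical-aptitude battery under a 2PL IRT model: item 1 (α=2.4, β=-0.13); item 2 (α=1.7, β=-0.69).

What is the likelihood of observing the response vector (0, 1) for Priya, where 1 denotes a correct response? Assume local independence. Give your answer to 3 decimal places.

P(θ) = 1 / (1 + exp(−α(θ − β)))
P_1 = 1/(1+e^{-1.8000}) = 0.8581
P_2 = 1/(1+e^{-2.2270}) = 0.9026
L = (1−P_1) × P_2 = 0.1419 × 0.9026 = 0.12804

0.128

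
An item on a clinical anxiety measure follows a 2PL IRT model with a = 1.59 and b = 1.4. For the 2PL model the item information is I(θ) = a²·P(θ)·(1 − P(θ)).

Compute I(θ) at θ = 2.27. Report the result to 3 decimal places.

0.405

P = 1/(1+e^{-1.3833}) = 0.7995
P(1−P) = 0.7995 × 0.2005 = 0.1603
I = a² × P(1−P) = 1.59² × 0.1603 = 0.40522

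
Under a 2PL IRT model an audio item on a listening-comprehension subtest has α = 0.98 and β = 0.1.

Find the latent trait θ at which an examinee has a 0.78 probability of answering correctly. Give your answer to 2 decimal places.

1.39

P(θ) = 1 / (1 + exp(−α(θ − β)))
logit = ln(0.7800/0.2200) = 1.2657
θ = β + logit/(α) = 0.1 + 1.2657/0.9800 = 1.3915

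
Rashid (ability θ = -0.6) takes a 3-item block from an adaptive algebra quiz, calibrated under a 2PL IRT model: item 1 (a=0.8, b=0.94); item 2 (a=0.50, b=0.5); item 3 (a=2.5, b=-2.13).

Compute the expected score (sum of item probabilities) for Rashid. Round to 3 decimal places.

P(θ) = 1 / (1 + exp(−a(θ − b)))
P_1 = 1/(1+e^{1.2320}) = 0.2258
P_2 = 1/(1+e^{0.5500}) = 0.3659
P_3 = 1/(1+e^{-3.8250}) = 0.9786
E[score] = 0.2258 + 0.3659 + 0.9786 = 1.5703

1.570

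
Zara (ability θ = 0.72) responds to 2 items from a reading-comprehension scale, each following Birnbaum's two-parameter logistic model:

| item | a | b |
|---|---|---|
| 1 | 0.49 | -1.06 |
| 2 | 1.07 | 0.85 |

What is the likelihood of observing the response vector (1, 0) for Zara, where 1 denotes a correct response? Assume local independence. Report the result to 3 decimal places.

P(θ) = 1 / (1 + exp(−a(θ − b)))
P_1 = 1/(1+e^{-0.8722}) = 0.7052
P_2 = 1/(1+e^{0.1391}) = 0.4653
L = P_1 × (1−P_2) = 0.7052 × 0.5347 = 0.37709

0.377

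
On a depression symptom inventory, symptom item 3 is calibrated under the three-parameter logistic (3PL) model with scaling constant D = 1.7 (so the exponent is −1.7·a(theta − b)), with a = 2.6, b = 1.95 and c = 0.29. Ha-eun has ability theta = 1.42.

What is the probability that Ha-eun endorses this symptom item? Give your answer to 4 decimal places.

0.3522

P(theta) = c + (1 − c) · 1 / (1 + exp(−D·a(theta − b)))
Exponent: 1.7 × 2.6 × (1.42 − 1.95) = -2.3426
1/(1 + e^{2.3426}) = 0.0877
P = 0.29 + 0.71 × 0.0877 = 0.3522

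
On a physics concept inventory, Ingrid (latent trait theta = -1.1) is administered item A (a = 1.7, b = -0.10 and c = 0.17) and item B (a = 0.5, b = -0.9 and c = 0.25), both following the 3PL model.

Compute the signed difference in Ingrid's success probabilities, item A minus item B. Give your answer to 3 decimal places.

P(theta) = c + (1 − c) · 1 / (1 + exp(−a(theta − b)))
P_A = 0.2982
P_B = 0.6063
P_A − P_B = -0.3081

-0.308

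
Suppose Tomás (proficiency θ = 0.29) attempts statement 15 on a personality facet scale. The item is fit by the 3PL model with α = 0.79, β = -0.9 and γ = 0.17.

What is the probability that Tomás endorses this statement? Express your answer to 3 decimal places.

0.767

P(θ) = γ + (1 − γ) · 1 / (1 + exp(−α(θ − β)))
Exponent: 0.79 × (0.29 − (-0.9)) = 0.9401
1/(1 + e^{-0.9401}) = 0.7191
P = 0.17 + 0.83 × 0.7191 = 0.7669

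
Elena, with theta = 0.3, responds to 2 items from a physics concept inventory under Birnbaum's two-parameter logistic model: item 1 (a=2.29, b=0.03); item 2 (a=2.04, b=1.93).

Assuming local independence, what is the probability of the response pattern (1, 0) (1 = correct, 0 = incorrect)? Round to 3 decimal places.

0.627

P(theta) = 1 / (1 + exp(−a(theta − b)))
P_1 = 1/(1+e^{-0.6183}) = 0.6498
P_2 = 1/(1+e^{3.3252}) = 0.0347
L = P_1 × (1−P_2) = 0.6498 × 0.9653 = 0.62727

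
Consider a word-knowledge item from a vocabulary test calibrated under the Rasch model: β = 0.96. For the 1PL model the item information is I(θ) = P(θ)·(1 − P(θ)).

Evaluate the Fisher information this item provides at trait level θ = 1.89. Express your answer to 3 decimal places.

0.203

P = 1/(1+e^{-0.9300}) = 0.7171
P(1−P) = 0.7171 × 0.2829 = 0.2029
I = P(1−P) = 0.20288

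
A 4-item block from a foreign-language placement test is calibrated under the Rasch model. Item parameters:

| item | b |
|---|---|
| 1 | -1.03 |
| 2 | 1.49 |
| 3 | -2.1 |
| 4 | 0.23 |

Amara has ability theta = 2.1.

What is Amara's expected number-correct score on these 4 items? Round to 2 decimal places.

P(theta) = 1 / (1 + exp(−(theta − b)))
P_1 = 1/(1+e^{-3.1300}) = 0.9581
P_2 = 1/(1+e^{-0.6100}) = 0.6479
P_3 = 1/(1+e^{-4.2000}) = 0.9852
P_4 = 1/(1+e^{-1.8700}) = 0.8665
E[score] = 0.9581 + 0.6479 + 0.9852 + 0.8665 = 3.4577

3.46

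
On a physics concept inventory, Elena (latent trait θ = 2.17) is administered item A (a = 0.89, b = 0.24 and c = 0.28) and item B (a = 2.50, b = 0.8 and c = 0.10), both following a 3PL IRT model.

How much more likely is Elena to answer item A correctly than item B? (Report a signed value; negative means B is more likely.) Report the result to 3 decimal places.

P(θ) = c + (1 − c) · 1 / (1 + exp(−a(θ − b)))
P_A = 0.8904
P_B = 0.9716
P_A − P_B = -0.0812

-0.081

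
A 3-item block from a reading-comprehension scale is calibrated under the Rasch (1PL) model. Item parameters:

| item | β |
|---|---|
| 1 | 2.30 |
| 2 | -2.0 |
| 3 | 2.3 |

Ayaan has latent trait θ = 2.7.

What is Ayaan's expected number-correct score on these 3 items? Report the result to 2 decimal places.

P(θ) = 1 / (1 + exp(−(θ − β)))
P_1 = 1/(1+e^{-0.4000}) = 0.5987
P_2 = 1/(1+e^{-4.7000}) = 0.9910
P_3 = 1/(1+e^{-0.4000}) = 0.5987
E[score] = 0.5987 + 0.9910 + 0.5987 = 2.1884

2.19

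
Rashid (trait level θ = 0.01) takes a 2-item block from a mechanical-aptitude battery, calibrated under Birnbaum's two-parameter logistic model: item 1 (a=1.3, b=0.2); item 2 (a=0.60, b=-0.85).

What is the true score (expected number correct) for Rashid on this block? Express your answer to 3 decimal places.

1.065

P(θ) = 1 / (1 + exp(−a(θ − b)))
P_1 = 1/(1+e^{0.2470}) = 0.4386
P_2 = 1/(1+e^{-0.5160}) = 0.6262
E[score] = 0.4386 + 0.6262 = 1.0648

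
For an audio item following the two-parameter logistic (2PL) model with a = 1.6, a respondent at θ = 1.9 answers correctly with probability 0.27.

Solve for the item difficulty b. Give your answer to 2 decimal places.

P(θ) = 1 / (1 + exp(−a(θ − b)))
logit(0.27) = ln(0.27/0.73) = -0.9946
b = θ − logit/(a) = 1.9 − (-0.9946)/1.6000 = 2.5216

2.52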